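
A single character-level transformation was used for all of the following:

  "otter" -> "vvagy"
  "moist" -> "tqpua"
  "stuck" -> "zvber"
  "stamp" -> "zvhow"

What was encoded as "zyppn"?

A repeating key of period 2 is used — shifts +7, +2 over and over.
Decoding zyppn: z−7=s, y−2=w, p−7=i, p−2=n, n−7=g.

swing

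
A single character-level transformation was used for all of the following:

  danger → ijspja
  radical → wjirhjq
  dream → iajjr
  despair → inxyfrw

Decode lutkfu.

global

A repeating key of period 2 is used — shifts +5, +9 over and over.
Decoding lutkfu: l−5=g, u−9=l, t−5=o, k−9=b, f−5=a, u−9=l.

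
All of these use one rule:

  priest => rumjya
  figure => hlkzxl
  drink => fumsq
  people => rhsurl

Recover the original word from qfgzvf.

In priest: p→r is +2, r→u is +3, i→m is +4, e→j is +5 — the shift increases by 1 each position. The shift increases by 1 at each position, starting from +2: 2, 3, 4, ….
Reversing it on qfgzvf: q−2=o, f−3=c, g−4=c, z−5=u, v−6=p, f−7=y.

occupy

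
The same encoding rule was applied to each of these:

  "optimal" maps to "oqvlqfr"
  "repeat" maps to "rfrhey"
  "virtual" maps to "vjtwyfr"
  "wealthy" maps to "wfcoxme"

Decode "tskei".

Each letter shifts forward by its position index (0, 1, 2, …) — the shift grows by one for each successive letter.
Reversing it on tskei: t−0=t, s−1=r, k−2=i, e−3=b, i−4=e.

tribe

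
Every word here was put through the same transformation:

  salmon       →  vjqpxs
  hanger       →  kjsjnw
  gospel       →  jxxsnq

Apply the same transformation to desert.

gnxhay

Shifts by position in salmon: pos 0: s→v (+3), pos 1: a→j (+9), pos 2: l→q (+5), pos 3: m→p (+3), pos 4: o→x (+9), pos 5: n→s (+5) — repeating every 3. It's a Vigenère-style cipher with numeric key [3,9,5]: position i shifts by key[i mod 3].
Applying it to desert: d+3=g, e+9=n, s+5=x, e+3=h, r+9=a, t+5=y.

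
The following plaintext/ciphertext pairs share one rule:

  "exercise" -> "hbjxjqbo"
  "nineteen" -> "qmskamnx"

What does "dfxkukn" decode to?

absence

In exercise: e→h is +3, x→b is +4, e→j is +5, r→x is +6 — the shift increases by 1 each position. Letter i (0-indexed) is shifted by i+3, so successive shifts are 3, 4, 5, ….
Reversing it on dfxkukn: d−3=a, f−4=b, x−5=s, k−6=e, u−7=n, k−8=c, n−9=e.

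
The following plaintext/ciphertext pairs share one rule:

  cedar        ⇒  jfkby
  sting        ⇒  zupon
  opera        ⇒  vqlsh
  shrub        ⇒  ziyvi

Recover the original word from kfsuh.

A repeating key of period 2 is used — shifts +7, +1 over and over.
Undoing it on kfsuh: k−7=d, f−1=e, s−7=l, u−1=t, h−7=a.

delta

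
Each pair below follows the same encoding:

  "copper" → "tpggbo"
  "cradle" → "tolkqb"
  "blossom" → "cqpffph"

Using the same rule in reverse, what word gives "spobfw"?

forest

Treating letters as 0–25, the rule is x ↦ 17x + 11 (mod 26).
Undoing it on spobfw: s(18)→23·(18−11)≡5=f; p(15)→23·(15−11)≡14=o; o(14)→23·(14−11)≡17=r; b(1)→23·(1−11)≡4=e; f(5)→23·(5−11)≡18=s; w(22)→23·(22−11)≡19=t (all mod 26).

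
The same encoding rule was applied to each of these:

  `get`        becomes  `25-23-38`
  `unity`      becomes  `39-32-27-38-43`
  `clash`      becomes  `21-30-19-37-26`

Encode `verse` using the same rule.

g is letter #7 and maps to 25: an offset of 18. The number is (letter's place in the alphabet, a=1) + 18.
For verse: v=22→40, e=5→23, r=18→36, s=19→37, e=5→23.

40-23-36-37-23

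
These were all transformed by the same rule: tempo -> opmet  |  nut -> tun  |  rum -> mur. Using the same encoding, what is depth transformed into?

The output letters match the input read backwards: tempo reversed is opmet. The word is simply reversed.
For depth: reverse → htped.

htped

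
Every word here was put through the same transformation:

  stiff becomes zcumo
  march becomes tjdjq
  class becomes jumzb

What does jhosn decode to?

cycle

The shifts repeat in a cycle of length 3: positions 0,1,… shift by +7, +9, +12, then the pattern repeats.
Reversing it on jhosn: j−7=c, h−9=y, o−12=c, s−7=l, n−9=e.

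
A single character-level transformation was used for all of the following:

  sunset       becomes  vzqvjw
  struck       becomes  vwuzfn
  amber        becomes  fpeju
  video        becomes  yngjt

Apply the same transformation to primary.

sunpfub

Vowels shift forward by 5 and consonants shift forward by 3.
Applying it to primary: p(cons)+3=s, r(cons)+3=u, i(vowel)+5=n, m(cons)+3=p, a(vowel)+5=f, r(cons)+3=u, y(cons)+3=b.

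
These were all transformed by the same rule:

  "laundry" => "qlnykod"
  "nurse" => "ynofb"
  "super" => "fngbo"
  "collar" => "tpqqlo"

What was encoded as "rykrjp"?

indigo

l(11)→q(16) and a(0)→l(11) fit y≡17x+11 (mod 26); the inverse of 17 mod 26 is 23. Treating letters as 0–25, the rule is x ↦ 17x + 11 (mod 26).
Undoing it on rykrjp: r(17)→23·(17−11)≡8=i; y(24)→23·(24−11)≡13=n; k(10)→23·(10−11)≡3=d; r(17)→23·(17−11)≡8=i; j(9)→23·(9−11)≡6=g; p(15)→23·(15−11)≡14=o (all mod 26).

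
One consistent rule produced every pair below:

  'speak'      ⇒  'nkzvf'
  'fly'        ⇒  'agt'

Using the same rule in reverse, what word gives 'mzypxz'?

reduce

Compare letters: s→n is +21, p→k is +21, e→z is +21 — a constant shift. This is a Caesar cipher with shift 21.
Decoding mzypxz: m−21=r, z−21=e, y−21=d, p−21=u, x−21=c, z−21=e.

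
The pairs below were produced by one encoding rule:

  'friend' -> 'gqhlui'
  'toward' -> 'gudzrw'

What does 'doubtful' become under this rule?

oxiwexrg

The output letters match the input read backwards, each shifted +3: friend reversed is dneirf. Read the word backwards and shift each letter +3.
For doubtful: reverse → luftbuod; then shift: l+3=o, u+3=x, f+3=i, t+3=w, b+3=e, u+3=x, o+3=r, d+3=g.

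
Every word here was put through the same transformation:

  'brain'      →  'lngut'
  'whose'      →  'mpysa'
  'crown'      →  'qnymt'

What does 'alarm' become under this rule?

b(1)→l(11) and r(17)→n(13) fit y≡5x+6 (mod 26); the inverse of 5 mod 26 is 21. Treating letters as 0–25, the rule is x ↦ 5x + 6 (mod 26).
For alarm: a(0)→5·0+6≡6=g; l(11)→5·11+6≡9=j; a(0)→5·0+6≡6=g; r(17)→5·17+6≡13=n; m(12)→5·12+6≡14=o (all mod 26).

gjgno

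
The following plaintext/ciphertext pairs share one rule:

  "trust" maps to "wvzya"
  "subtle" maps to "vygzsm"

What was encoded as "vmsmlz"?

singer

In trust: t→w is +3, r→v is +4, u→z is +5, s→y is +6 — the shift increases by 1 each position. Letter i (0-indexed) is shifted by i+3, so successive shifts are 3, 4, 5, ….
Undoing it on vmsmlz: v−3=s, m−4=i, s−5=n, m−6=g, l−7=e, z−8=r.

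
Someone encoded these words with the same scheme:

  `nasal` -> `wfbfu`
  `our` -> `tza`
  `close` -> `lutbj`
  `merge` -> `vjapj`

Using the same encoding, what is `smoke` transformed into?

The shift depends on letter class: consonant n→w is +9, but vowel a→f is +5. The rule splits by letter class: vowels +5, consonants +9.
On smoke: s(cons)+9=b, m(cons)+9=v, o(vowel)+5=t, k(cons)+9=t, e(vowel)+5=j.

bvttj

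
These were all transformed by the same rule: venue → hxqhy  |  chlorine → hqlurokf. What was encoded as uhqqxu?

runner

The output letters match the input read backwards, each shifted +3: venue reversed is eunev. Read the word backwards and shift each letter +3.
Reversing it on uhqqxu: shift back: u−3=r, h−3=e, q−3=n, q−3=n, x−3=u, u−3=r → rennur; then reverse → runner.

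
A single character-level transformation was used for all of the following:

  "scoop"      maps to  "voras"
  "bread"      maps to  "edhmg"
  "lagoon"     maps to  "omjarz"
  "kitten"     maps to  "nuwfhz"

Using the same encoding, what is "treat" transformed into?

wdhmw

Shifts by position in scoop: pos 0: s→v (+3), pos 1: c→o (+12), pos 2: o→r (+3), pos 3: o→a (+12) — repeating every 2. It's a Vigenère-style cipher with numeric key [3,12]: position i shifts by key[i mod 2].
For treat: t+3=w, r+12=d, e+3=h, a+12=m, t+3=w.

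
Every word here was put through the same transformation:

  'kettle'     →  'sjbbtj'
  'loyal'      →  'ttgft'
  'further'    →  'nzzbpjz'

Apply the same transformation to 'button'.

Vowels shift forward by 5 and consonants shift forward by 8.
Applying it to button: b(cons)+8=j, u(vowel)+5=z, t(cons)+8=b, t(cons)+8=b, o(vowel)+5=t, n(cons)+8=v.

jzbbtv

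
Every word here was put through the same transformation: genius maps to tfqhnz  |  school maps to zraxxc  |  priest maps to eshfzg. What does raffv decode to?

cheek

Treating letters as 0–25, the rule is x ↦ 7x + 3 (mod 26).
Reversing it on raffv: r(17)→15·(17−3)≡2=c; a(0)→15·(0−3)≡7=h; f(5)→15·(5−3)≡4=e; f(5)→15·(5−3)≡4=e; v(21)→15·(21−3)≡10=k (all mod 26).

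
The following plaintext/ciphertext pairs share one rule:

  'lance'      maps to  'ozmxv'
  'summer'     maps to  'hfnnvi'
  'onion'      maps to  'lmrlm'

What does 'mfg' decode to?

nut

This is the alphabet-reversal cipher (Atbash): a becomes z, b becomes y, etc.
Decoding mfg: m↔n, f↔u, g↔t.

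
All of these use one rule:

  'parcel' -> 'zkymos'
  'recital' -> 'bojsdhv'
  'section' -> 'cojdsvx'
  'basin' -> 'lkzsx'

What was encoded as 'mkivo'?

Shifts by position in parcel: pos 0: p→z (+10), pos 1: a→k (+10), pos 2: r→y (+7), pos 3: c→m (+10), pos 4: e→o (+10), pos 5: l→s (+7) — repeating every 3. A repeating key of period 3 is used — shifts +10, +10, +7 over and over.
Decoding mkivo: m−10=c, k−10=a, i−7=b, v−10=l, o−10=e.

cable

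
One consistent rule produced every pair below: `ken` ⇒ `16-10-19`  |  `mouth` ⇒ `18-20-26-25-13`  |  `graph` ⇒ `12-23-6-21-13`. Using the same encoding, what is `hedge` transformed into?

k is letter #11 and maps to 16: an offset of 5. Each letter is replaced by its alphabet position (a=1..z=26) + 5.
On hedge: h=8→13, e=5→10, d=4→9, g=7→12, e=5→10.

13-10-9-12-10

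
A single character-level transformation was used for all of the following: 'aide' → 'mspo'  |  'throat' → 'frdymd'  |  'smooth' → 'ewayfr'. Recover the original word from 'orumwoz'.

Shifts by position in aide: pos 0: a→m (+12), pos 1: i→s (+10), pos 2: d→p (+12), pos 3: e→o (+10) — repeating every 2. A repeating key of period 2 is used — shifts +12, +10 over and over.
Undoing it on orumwoz: o−12=c, r−10=h, u−12=i, m−10=c, w−12=k, o−10=e, z−12=n.

chicken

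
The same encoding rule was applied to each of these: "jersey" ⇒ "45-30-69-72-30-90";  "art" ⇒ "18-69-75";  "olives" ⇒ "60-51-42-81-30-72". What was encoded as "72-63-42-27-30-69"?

spider

j(#10)→45 and e(#5)→30: differences scale by 3, so n = 3·pos + 15. With a=1..z=26, the number is 3·pos + 15.
Decoding 72-63-42-27-30-69: 72→(72−15)÷3=19=s, 63→(63−15)÷3=16=p, 42→(42−15)÷3=9=i, 27→(27−15)÷3=4=d, 30→(30−15)÷3=5=e, 69→(69−15)÷3=18=r.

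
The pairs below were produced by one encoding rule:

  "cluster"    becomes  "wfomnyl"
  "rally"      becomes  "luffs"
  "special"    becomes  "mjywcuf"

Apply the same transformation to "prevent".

jlypyhn

Compare letters: c→w is +20, l→f is +20, u→o is +20 — a constant shift. This is a Caesar cipher with shift 20.
On prevent: p+20=j, r+20=l, e+20=y, v+20=p, e+20=y, n+20=h, t+20=n.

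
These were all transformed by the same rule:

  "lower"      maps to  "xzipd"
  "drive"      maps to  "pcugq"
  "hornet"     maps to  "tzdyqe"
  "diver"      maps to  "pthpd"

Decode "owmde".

class

The shifts repeat in a cycle of length 2: positions 0,1,… shift by +12, +11, then the pattern repeats.
Reversing it on owmde: o−12=c, w−11=l, m−12=a, d−11=s, e−12=s.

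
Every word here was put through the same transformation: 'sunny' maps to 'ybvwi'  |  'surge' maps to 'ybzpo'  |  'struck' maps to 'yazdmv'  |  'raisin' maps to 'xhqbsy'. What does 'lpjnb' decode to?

fiber

The shift increases by 1 at each position, starting from +6: 6, 7, 8, ….
Undoing it on lpjnb: l−6=f, p−7=i, j−8=b, n−9=e, b−10=r.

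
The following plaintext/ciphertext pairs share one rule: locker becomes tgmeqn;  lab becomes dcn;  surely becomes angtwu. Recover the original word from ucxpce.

The output letters match the input read backwards, each shifted +2: locker reversed is rekcol. Two steps: reverse the string, then apply a Caesar shift of +2.
Reversing it on ucxpce: shift back: u−2=s, c−2=a, x−2=v, p−2=n, c−2=a, e−2=c → savnac; then reverse → canvas.

canvas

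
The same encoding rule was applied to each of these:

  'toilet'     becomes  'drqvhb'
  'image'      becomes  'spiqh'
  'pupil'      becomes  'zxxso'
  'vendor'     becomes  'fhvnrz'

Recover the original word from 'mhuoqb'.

Shifts by position in toilet: pos 0: t→d (+10), pos 1: o→r (+3), pos 2: i→q (+8), pos 3: l→v (+10), pos 4: e→h (+3), pos 5: t→b (+8) — repeating every 3. A repeating key of period 3 is used — shifts +10, +3, +8 over and over.
Decoding mhuoqb: m−10=c, h−3=e, u−8=m, o−10=e, q−3=n, b−8=t.

cement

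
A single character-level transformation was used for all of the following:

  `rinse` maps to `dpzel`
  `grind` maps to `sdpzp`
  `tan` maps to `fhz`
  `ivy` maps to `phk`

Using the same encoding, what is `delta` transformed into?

The shift depends on letter class: consonant r→d is +12, but vowel i→p is +7. Vowels shift forward by 7 and consonants shift forward by 12.
For delta: d(cons)+12=p, e(vowel)+7=l, l(cons)+12=x, t(cons)+12=f, a(vowel)+7=h.

plxfh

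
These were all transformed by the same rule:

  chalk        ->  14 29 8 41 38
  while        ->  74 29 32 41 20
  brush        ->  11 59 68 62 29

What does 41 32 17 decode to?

lid

c(#3)→14 and h(#8)→29: differences scale by 3, so n = 3·pos + 5. With a=1..z=26, the number is 3·pos + 5.
Reversing it on 41 32 17: 41→(41−5)÷3=12=l, 32→(32−5)÷3=9=i, 17→(17−5)÷3=4=d.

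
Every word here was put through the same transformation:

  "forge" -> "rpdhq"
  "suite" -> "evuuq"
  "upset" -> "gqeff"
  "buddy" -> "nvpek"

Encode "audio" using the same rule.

mvpja

It's a Vigenère-style cipher with numeric key [12,1]: position i shifts by key[i mod 2].
Applying it to audio: a+12=m, u+1=v, d+12=p, i+1=j, o+12=a.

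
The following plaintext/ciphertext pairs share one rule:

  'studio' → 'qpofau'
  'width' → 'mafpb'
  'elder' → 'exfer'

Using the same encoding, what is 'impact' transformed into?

s(18)→q(16) and t(19)→p(15) fit y≡25x+8 (mod 26); the inverse of 25 mod 26 is 25. Treating letters as 0–25, the rule is x ↦ 25x + 8 (mod 26).
Applying it to impact: i(8)→25·8+8≡0=a; m(12)→25·12+8≡22=w; p(15)→25·15+8≡19=t; a(0)→25·0+8≡8=i; c(2)→25·2+8≡6=g; t(19)→25·19+8≡15=p (all mod 26).

awtigp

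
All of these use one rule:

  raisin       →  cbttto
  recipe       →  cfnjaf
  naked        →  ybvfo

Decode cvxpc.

Shifts by position in raisin: pos 0: r→c (+11), pos 1: a→b (+1), pos 2: i→t (+11), pos 3: s→t (+1) — repeating every 2. It's a Vigenère-style cipher with numeric key [11,1]: position i shifts by key[i mod 2].
Decoding cvxpc: c−11=r, v−1=u, x−11=m, p−1=o, c−11=r.

rumor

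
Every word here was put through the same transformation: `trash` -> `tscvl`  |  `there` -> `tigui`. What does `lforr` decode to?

In trash: t→t is +0, r→s is +1, a→c is +2, s→v is +3 — the shift increases by 1 each position. The shift increases by 1 at each position, starting from +0: 0, 1, 2, ….
Undoing it on lforr: l−0=l, f−1=e, o−2=m, r−3=o, r−4=n.

lemon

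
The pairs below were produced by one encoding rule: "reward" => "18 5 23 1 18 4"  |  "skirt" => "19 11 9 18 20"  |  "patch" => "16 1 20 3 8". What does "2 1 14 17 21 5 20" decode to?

banquet

Each letter is replaced by its alphabet position (a=1, b=2, …, z=26).
Decoding 2 1 14 17 21 5 20: 2=b, 1=a, 14=n, 17=q, 21=u, 5=e, 20=t.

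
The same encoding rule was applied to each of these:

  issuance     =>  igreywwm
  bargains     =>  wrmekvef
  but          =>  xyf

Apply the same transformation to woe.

isa

The output letters match the input read backwards, each shifted +4: issuance reversed is ecnaussi. Read the word backwards and shift each letter +4.
Applying it to woe: reverse → eow; then shift: e+4=i, o+4=s, w+4=a.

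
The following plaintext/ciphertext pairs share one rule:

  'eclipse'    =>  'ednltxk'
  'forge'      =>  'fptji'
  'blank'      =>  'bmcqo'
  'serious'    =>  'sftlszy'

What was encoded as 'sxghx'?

In eclipse: e→e is +0, c→d is +1, l→n is +2, i→l is +3 — the shift increases by 1 each position. Letter i (0-indexed) is shifted by i+0, so successive shifts are 0, 1, 2, ….
Decoding sxghx: s−0=s, x−1=w, g−2=e, h−3=e, x−4=t.

sweet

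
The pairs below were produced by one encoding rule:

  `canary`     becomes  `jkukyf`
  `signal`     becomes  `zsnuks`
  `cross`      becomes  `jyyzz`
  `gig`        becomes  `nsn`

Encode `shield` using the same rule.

Vowels shift forward by 10 and consonants shift forward by 7.
Applying it to shield: s(cons)+7=z, h(cons)+7=o, i(vowel)+10=s, e(vowel)+10=o, l(cons)+7=s, d(cons)+7=k.

zososk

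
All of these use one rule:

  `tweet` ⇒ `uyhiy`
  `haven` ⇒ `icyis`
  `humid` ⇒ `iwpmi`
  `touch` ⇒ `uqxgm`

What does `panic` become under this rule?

qcqmh

In tweet: t→u is +1, w→y is +2, e→h is +3, e→i is +4 — the shift increases by 1 each position. The shift increases by 1 at each position, starting from +1: 1, 2, 3, ….
On panic: p+1=q, a+2=c, n+3=q, i+4=m, c+5=h.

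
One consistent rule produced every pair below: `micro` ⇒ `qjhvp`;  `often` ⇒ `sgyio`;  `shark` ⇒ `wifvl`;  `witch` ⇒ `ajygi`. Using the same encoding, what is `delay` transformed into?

hfqez

Shifts by position in micro: pos 0: m→q (+4), pos 1: i→j (+1), pos 2: c→h (+5), pos 3: r→v (+4), pos 4: o→p (+1) — repeating every 3. A repeating key of period 3 is used — shifts +4, +1, +5 over and over.
Applying it to delay: d+4=h, e+1=f, l+5=q, a+4=e, y+1=z.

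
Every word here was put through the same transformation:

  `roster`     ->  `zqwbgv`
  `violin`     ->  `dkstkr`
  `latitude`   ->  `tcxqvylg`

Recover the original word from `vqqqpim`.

nominee

Shifts by position in roster: pos 0: r→z (+8), pos 1: o→q (+2), pos 2: s→w (+4), pos 3: t→b (+8), pos 4: e→g (+2), pos 5: r→v (+4) — repeating every 3. It's a Vigenère-style cipher with numeric key [8,2,4]: position i shifts by key[i mod 3].
Reversing it on vqqqpim: v−8=n, q−2=o, q−4=m, q−8=i, p−2=n, i−4=e, m−8=e.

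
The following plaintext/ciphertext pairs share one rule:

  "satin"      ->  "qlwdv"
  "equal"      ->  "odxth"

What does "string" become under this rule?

jqluwv

Two steps: reverse the string, then apply a Caesar shift of +3.
On string: reverse → gnirts; then shift: g+3=j, n+3=q, i+3=l, r+3=u, t+3=w, s+3=v.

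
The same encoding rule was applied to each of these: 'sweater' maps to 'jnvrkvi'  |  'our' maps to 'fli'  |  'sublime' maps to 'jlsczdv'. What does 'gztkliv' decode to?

Compare letters: s→j is +17, w→n is +17, e→v is +17 — a constant shift. This is a Caesar cipher with shift 17.
Decoding gztkliv: g−17=p, z−17=i, t−17=c, k−17=t, l−17=u, i−17=r, v−17=e.

picture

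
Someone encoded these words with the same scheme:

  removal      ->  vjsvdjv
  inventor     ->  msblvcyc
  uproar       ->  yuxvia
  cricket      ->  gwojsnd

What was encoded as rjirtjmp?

necklace

In removal: r→v is +4, e→j is +5, m→s is +6, o→v is +7 — the shift increases by 1 each position. The shift increases by 1 at each position, starting from +4: 4, 5, 6, ….
Decoding rjirtjmp: r−4=n, j−5=e, i−6=c, r−7=k, t−8=l, j−9=a, m−10=c, p−11=e.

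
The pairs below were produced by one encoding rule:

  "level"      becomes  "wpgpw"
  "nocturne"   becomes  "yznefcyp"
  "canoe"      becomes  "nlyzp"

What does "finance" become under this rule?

qtylynp

Every letter moves 11 places later in the alphabet, wrapping around z→a.
On finance: f+11=q, i+11=t, n+11=y, a+11=l, n+11=y, c+11=n, e+11=p.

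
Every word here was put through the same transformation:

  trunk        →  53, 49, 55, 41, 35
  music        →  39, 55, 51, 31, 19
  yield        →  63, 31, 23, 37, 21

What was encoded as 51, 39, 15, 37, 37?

With a=1..z=26, the number is 2·pos + 13.
Undoing it on 51, 39, 15, 37, 37: 51→(51−13)÷2=19=s, 39→(39−13)÷2=13=m, 15→(15−13)÷2=1=a, 37→(37−13)÷2=12=l, 37→(37−13)÷2=12=l.

small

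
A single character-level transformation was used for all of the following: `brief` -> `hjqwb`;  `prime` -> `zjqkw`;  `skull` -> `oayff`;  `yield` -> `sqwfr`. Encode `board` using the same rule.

b(1)→h(7) and r(17)→j(9) fit y≡5x+2 (mod 26); the inverse of 5 mod 26 is 21. This is an affine cipher: with a=0,…,z=25, each position x becomes (5x+2) mod 26.
Applying it to board: b(1)→5·1+2≡7=h; o(14)→5·14+2≡20=u; a(0)→5·0+2≡2=c; r(17)→5·17+2≡9=j; d(3)→5·3+2≡17=r (all mod 26).

hucjr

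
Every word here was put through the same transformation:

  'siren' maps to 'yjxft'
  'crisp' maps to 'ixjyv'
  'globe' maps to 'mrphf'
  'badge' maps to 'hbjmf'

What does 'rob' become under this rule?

Two shifts are in play — +1 for a/e/i/o/u, +6 for every other letter.
Applying it to rob: r(cons)+6=x, o(vowel)+1=p, b(cons)+6=h.

xph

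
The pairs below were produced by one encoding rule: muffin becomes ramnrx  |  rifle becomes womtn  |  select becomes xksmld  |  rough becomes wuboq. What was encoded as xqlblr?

sketch

Letter i (0-indexed) is shifted by i+5, so successive shifts are 5, 6, 7, ….
Undoing it on xqlblr: x−5=s, q−6=k, l−7=e, b−8=t, l−9=c, r−10=h.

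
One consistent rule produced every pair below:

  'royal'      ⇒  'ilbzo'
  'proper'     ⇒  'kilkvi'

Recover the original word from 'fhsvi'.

Each letter is replaced by its mirror in the alphabet: a↔z, b↔y, c↔x, and so on (the Atbash cipher).
Decoding fhsvi: f↔u, h↔s, s↔h, v↔e, i↔r.

usher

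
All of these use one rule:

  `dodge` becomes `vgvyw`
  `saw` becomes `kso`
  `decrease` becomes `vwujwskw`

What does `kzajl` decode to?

Compare letters: d→v is +18, o→g is +18, d→v is +18 — a constant shift. Every letter moves 18 places later in the alphabet, wrapping around z→a.
Undoing it on kzajl: k−18=s, z−18=h, a−18=i, j−18=r, l−18=t.

shirt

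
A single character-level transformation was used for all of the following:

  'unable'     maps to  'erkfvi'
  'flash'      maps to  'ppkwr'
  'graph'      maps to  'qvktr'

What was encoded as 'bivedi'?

relate

It's a Vigenère-style cipher with numeric key [10,4]: position i shifts by key[i mod 2].
Undoing it on bivedi: b−10=r, i−4=e, v−10=l, e−4=a, d−10=t, i−4=e.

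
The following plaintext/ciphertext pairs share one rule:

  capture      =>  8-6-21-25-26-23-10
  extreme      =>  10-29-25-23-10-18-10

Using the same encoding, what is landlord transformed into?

Letters become their 1-based position plus 5 (so a→6, b→7, …).
On landlord: l=12→17, a=1→6, n=14→19, d=4→9, l=12→17, o=15→20, r=18→23, d=4→9.

17-6-19-9-17-20-23-9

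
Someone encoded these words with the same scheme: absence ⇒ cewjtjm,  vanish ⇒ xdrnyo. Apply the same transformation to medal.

ohhfr

In absence: a→c is +2, b→e is +3, s→w is +4, e→j is +5 — the shift increases by 1 each position. Each letter shifts forward by (position + 2), i.e. 2, 3, 4, … — the shift grows by one for each successive letter.
Applying it to medal: m+2=o, e+3=h, d+4=h, a+5=f, l+6=r.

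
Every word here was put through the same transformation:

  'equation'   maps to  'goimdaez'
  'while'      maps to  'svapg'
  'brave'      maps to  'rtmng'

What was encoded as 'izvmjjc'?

unhappy

Treating letters as 0–25, the rule is x ↦ 5x + 12 (mod 26).
Decoding izvmjjc: i(8)→21·(8−12)≡20=u; z(25)→21·(25−12)≡13=n; v(21)→21·(21−12)≡7=h; m(12)→21·(12−12)≡0=a; j(9)→21·(9−12)≡15=p; j(9)→21·(9−12)≡15=p; c(2)→21·(2−12)≡24=y (all mod 26).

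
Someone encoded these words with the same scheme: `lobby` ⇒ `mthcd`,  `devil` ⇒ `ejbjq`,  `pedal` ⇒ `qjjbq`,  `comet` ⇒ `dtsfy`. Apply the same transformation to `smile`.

Shifts by position in lobby: pos 0: l→m (+1), pos 1: o→t (+5), pos 2: b→h (+6), pos 3: b→c (+1), pos 4: y→d (+5) — repeating every 3. It's a Vigenère-style cipher with numeric key [1,5,6]: position i shifts by key[i mod 3].
For smile: s+1=t, m+5=r, i+6=o, l+1=m, e+5=j.

tromj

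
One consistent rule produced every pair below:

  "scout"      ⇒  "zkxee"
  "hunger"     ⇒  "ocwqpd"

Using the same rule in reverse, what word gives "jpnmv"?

In scout: s→z is +7, c→k is +8, o→x is +9, u→e is +10 — the shift increases by 1 each position. Letter i (0-indexed) is shifted by i+7, so successive shifts are 7, 8, 9, ….
Undoing it on jpnmv: j−7=c, p−8=h, n−9=e, m−10=c, v−11=k.

check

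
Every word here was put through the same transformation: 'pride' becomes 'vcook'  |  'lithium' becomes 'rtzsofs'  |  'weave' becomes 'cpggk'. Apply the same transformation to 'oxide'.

uiook

A repeating key of period 2 is used — shifts +6, +11 over and over.
On oxide: o+6=u, x+11=i, i+6=o, d+11=o, e+6=k.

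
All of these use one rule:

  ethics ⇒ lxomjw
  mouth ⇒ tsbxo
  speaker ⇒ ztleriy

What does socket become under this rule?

It's a Vigenère-style cipher with numeric key [7,4]: position i shifts by key[i mod 2].
Applying it to socket: s+7=z, o+4=s, c+7=j, k+4=o, e+7=l, t+4=x.

zsjolx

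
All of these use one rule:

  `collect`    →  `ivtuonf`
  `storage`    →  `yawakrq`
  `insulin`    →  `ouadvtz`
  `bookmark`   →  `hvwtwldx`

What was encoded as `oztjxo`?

Letter i (0-indexed) is shifted by i+6, so successive shifts are 6, 7, 8, ….
Undoing it on oztjxo: o−6=i, z−7=s, t−8=l, j−9=a, x−10=n, o−11=d.

island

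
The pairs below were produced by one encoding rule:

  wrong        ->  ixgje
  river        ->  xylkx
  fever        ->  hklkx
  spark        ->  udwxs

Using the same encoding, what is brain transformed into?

txwyj

w(22)→i(8) and r(17)→x(23) fit y≡23x+22 (mod 26); the inverse of 23 mod 26 is 17. Treating letters as 0–25, the rule is x ↦ 23x + 22 (mod 26).
Applying it to brain: b(1)→23·1+22≡19=t; r(17)→23·17+22≡23=x; a(0)→23·0+22≡22=w; i(8)→23·8+22≡24=y; n(13)→23·13+22≡9=j (all mod 26).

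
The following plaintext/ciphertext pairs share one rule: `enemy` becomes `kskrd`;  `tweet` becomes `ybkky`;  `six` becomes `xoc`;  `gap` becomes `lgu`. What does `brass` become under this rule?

The rule splits by letter class: vowels +6, consonants +5.
On brass: b(cons)+5=g, r(cons)+5=w, a(vowel)+6=g, s(cons)+5=x, s(cons)+5=x.

gwgxx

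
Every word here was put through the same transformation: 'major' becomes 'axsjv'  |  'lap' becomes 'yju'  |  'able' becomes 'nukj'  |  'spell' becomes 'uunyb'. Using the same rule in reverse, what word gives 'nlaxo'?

force

Two steps: reverse the string, then apply a Caesar shift of +9.
Reversing it on nlaxo: shift back: n−9=e, l−9=c, a−9=r, x−9=o, o−9=f → ecrof; then reverse → force.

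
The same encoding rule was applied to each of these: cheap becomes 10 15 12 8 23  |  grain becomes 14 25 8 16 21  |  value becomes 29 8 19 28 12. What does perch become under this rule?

23 12 25 10 15

Each letter is replaced by its alphabet position (a=1..z=26) + 7.
For perch: p=16→23, e=5→12, r=18→25, c=3→10, h=8→15.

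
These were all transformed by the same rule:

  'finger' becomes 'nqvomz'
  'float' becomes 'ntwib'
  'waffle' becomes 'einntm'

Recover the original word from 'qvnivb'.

Compare letters: f→n is +8, i→q is +8, n→v is +8 — a constant shift. Each letter is shifted forward by 8 in the alphabet (a Caesar shift of +8).
Undoing it on qvnivb: q−8=i, v−8=n, n−8=f, i−8=a, v−8=n, b−8=t.

infant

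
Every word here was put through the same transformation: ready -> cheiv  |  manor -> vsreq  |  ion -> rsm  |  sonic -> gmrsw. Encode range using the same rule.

The output letters match the input read backwards, each shifted +4: ready reversed is ydaer. The word is reversed, then every letter is shifted forward by 4.
For range: reverse → egnar; then shift: e+4=i, g+4=k, n+4=r, a+4=e, r+4=v.

ikrev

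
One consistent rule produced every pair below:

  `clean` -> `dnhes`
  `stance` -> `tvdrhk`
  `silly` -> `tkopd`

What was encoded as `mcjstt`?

In clean: c→d is +1, l→n is +2, e→h is +3, a→e is +4 — the shift increases by 1 each position. The shift increases by 1 at each position, starting from +1: 1, 2, 3, ….
Undoing it on mcjstt: m−1=l, c−2=a, j−3=g, s−4=o, t−5=o, t−6=n.

lagoon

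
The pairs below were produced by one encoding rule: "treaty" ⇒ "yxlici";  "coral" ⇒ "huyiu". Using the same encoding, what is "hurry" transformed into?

In treaty: t→y is +5, r→x is +6, e→l is +7, a→i is +8 — the shift increases by 1 each position. The shift increases by 1 at each position, starting from +5: 5, 6, 7, ….
On hurry: h+5=m, u+6=a, r+7=y, r+8=z, y+9=h.

mayzh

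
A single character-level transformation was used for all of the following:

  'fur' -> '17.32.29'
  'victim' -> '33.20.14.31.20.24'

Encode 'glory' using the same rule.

18.23.26.29.36

f is letter #6 and maps to 17: an offset of 11. Each letter is replaced by its alphabet position (a=1..z=26) + 11.
For glory: g=7→18, l=12→23, o=15→26, r=18→29, y=25→36.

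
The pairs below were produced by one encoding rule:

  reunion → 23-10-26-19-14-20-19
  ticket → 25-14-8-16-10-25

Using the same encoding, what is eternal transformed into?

r is letter #18 and maps to 23: an offset of 5. The number is (letter's place in the alphabet, a=1) + 5.
Applying it to eternal: e=5→10, t=20→25, e=5→10, r=18→23, n=14→19, a=1→6, l=12→17.

10-25-10-23-19-6-17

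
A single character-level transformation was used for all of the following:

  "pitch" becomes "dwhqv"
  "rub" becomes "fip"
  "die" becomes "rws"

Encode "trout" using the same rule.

Compare letters: p→d is +14, i→w is +14, t→h is +14 — a constant shift. Each letter is shifted forward by 14 in the alphabet (a Caesar shift of +14).
On trout: t+14=h, r+14=f, o+14=c, u+14=i, t+14=h.

hfcih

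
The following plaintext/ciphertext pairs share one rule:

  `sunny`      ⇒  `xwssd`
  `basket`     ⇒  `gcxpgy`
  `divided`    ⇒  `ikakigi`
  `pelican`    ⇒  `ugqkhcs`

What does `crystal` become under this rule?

The shift depends on letter class: consonant s→x is +5, but vowel u→w is +2. Two shifts are in play — +2 for a/e/i/o/u, +5 for every other letter.
On crystal: c(cons)+5=h, r(cons)+5=w, y(cons)+5=d, s(cons)+5=x, t(cons)+5=y, a(vowel)+2=c, l(cons)+5=q.

hwdxycq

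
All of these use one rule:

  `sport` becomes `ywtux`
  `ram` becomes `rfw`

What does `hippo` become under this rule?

tuunm

The output letters match the input read backwards, each shifted +5: sport reversed is trops. The word is reversed, then every letter is shifted forward by 5.
On hippo: reverse → oppih; then shift: o+5=t, p+5=u, p+5=u, i+5=n, h+5=m.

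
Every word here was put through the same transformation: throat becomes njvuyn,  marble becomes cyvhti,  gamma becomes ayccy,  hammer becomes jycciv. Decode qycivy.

Treating letters as 0–25, the rule is x ↦ 9x + 24 (mod 26).
Decoding qycivy: q(16)→3·(16−24)≡2=c; y(24)→3·(24−24)≡0=a; c(2)→3·(2−24)≡12=m; i(8)→3·(8−24)≡4=e; v(21)→3·(21−24)≡17=r; y(24)→3·(24−24)≡0=a (all mod 26).

camera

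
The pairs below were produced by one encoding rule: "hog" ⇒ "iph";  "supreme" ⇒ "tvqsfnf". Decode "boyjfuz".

Compare letters: h→i is +1, o→p is +1, g→h is +1 — a constant shift. Each letter is shifted forward by 1 in the alphabet (a Caesar shift of +1).
Undoing it on boyjfuz: b−1=a, o−1=n, y−1=x, j−1=i, f−1=e, u−1=t, z−1=y.

anxiety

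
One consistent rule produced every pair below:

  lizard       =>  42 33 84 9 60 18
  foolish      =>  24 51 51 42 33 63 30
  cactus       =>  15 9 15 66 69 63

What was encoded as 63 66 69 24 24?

With a=1..z=26, the number is 3·pos + 6.
Reversing it on 63 66 69 24 24: 63→(63−6)÷3=19=s, 66→(66−6)÷3=20=t, 69→(69−6)÷3=21=u, 24→(24−6)÷3=6=f, 24→(24−6)÷3=6=f.

stuff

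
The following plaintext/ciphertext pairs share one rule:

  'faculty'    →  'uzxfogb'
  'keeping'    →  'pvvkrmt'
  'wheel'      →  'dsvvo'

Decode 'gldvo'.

Each pair mirrors across the alphabet (f↔u, a↔z, c↔x): positions sum to 25. Letters are reflected about the middle of the alphabet (position → 25−position): Atbash.
Decoding gldvo: g↔t, l↔o, d↔w, v↔e, o↔l.

towel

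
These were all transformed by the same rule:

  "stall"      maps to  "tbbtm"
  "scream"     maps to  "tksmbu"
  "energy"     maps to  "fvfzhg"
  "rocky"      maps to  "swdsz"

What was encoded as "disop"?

It's a Vigenère-style cipher with numeric key [1,8]: position i shifts by key[i mod 2].
Decoding disop: d−1=c, i−8=a, s−1=r, o−8=g, p−1=o.

cargo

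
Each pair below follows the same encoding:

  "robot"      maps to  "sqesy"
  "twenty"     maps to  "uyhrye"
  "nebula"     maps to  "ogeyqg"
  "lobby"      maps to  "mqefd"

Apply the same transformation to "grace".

htdgj

In robot: r→s is +1, o→q is +2, b→e is +3, o→s is +4 — the shift increases by 1 each position. Each letter shifts forward by (position + 1), i.e. 1, 2, 3, … — the shift grows by one for each successive letter.
Applying it to grace: g+1=h, r+2=t, a+3=d, c+4=g, e+5=j.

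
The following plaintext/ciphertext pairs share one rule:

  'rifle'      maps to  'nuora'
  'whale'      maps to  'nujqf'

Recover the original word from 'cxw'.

The output letters match the input read backwards, each shifted +9: rifle reversed is elfir. Two steps: reverse the string, then apply a Caesar shift of +9.
Decoding cxw: shift back: c−9=t, x−9=o, w−9=n → ton; then reverse → not.

not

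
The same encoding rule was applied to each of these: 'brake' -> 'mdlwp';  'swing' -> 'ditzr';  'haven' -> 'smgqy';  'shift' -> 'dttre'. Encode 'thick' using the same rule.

Shifts by position in brake: pos 0: b→m (+11), pos 1: r→d (+12), pos 2: a→l (+11), pos 3: k→w (+12) — repeating every 2. It's a Vigenère-style cipher with numeric key [11,12]: position i shifts by key[i mod 2].
On thick: t+11=e, h+12=t, i+11=t, c+12=o, k+11=v.

ettov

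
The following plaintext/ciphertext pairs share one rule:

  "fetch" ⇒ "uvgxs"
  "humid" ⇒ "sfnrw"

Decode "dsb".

Each pair mirrors across the alphabet (f↔u, e↔v, t↔g): positions sum to 25. Each letter is replaced by its mirror in the alphabet: a↔z, b↔y, c↔x, and so on (the Atbash cipher).
Decoding dsb: d↔w, s↔h, b↔y.

why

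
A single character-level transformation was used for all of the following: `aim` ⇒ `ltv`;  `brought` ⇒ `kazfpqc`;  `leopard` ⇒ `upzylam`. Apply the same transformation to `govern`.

pzepaw

The shift depends on letter class: consonant m→v is +9, but vowel a→l is +11. Vowels shift forward by 11 and consonants shift forward by 9.
Applying it to govern: g(cons)+9=p, o(vowel)+11=z, v(cons)+9=e, e(vowel)+11=p, r(cons)+9=a, n(cons)+9=w.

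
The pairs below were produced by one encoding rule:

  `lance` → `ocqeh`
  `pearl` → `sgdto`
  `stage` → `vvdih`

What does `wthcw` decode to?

treat

Shifts by position in lance: pos 0: l→o (+3), pos 1: a→c (+2), pos 2: n→q (+3), pos 3: c→e (+2) — repeating every 2. It's a Vigenère-style cipher with numeric key [3,2]: position i shifts by key[i mod 2].
Decoding wthcw: w−3=t, t−2=r, h−3=e, c−2=a, w−3=t.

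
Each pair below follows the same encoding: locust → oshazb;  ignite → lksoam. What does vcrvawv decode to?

Letter i (0-indexed) is shifted by i+3, so successive shifts are 3, 4, 5, ….
Undoing it on vcrvawv: v−3=s, c−4=y, r−5=m, v−6=p, a−7=t, w−8=o, v−9=m.

symptom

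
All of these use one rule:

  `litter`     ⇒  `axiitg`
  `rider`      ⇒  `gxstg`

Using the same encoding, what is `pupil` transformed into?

ejexa

Compare letters: l→a is +15, i→x is +15, t→i is +15 — a constant shift. Every letter moves 15 places later in the alphabet, wrapping around z→a.
On pupil: p+15=e, u+15=j, p+15=e, i+15=x, l+15=a.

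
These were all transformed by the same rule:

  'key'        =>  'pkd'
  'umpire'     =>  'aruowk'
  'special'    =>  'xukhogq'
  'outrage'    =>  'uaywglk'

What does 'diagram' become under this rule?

ioglwgr

The shift depends on letter class: consonant k→p is +5, but vowel e→k is +6. Vowels shift forward by 6 and consonants shift forward by 5.
For diagram: d(cons)+5=i, i(vowel)+6=o, a(vowel)+6=g, g(cons)+5=l, r(cons)+5=w, a(vowel)+6=g, m(cons)+5=r.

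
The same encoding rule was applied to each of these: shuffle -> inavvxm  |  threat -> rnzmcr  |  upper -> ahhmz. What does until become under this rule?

aprwx

s(18)→i(8) and h(7)→n(13) fit y≡9x+2 (mod 26); the inverse of 9 mod 26 is 3. This is an affine cipher: with a=0,…,z=25, each position x becomes (9x+2) mod 26.
On until: u(20)→9·20+2≡0=a; n(13)→9·13+2≡15=p; t(19)→9·19+2≡17=r; i(8)→9·8+2≡22=w; l(11)→9·11+2≡23=x (all mod 26).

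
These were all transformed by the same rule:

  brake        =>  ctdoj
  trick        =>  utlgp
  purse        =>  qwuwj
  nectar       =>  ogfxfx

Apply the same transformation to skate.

tmdxj

In brake: b→c is +1, r→t is +2, a→d is +3, k→o is +4 — the shift increases by 1 each position. The shift increases by 1 at each position, starting from +1: 1, 2, 3, ….
On skate: s+1=t, k+2=m, a+3=d, t+4=x, e+5=j.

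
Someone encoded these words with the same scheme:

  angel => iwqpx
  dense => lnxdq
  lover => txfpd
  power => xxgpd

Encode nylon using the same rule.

In angel: a→i is +8, n→w is +9, g→q is +10, e→p is +11 — the shift increases by 1 each position. Each letter shifts forward by (position + 8), i.e. 8, 9, 10, … — the shift grows by one for each successive letter.
Applying it to nylon: n+8=v, y+9=h, l+10=v, o+11=z, n+12=z.

vhvzz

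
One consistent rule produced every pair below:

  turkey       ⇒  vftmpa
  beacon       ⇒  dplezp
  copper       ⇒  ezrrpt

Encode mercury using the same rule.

The rule splits by letter class: vowels +11, consonants +2.
Applying it to mercury: m(cons)+2=o, e(vowel)+11=p, r(cons)+2=t, c(cons)+2=e, u(vowel)+11=f, r(cons)+2=t, y(cons)+2=a.

optefta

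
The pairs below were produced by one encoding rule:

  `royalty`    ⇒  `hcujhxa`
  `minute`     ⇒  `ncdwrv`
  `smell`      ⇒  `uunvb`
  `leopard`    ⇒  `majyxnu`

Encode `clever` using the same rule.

Two steps: reverse the string, then apply a Caesar shift of +9.
For clever: reverse → revelc; then shift: r+9=a, e+9=n, v+9=e, e+9=n, l+9=u, c+9=l.

anenul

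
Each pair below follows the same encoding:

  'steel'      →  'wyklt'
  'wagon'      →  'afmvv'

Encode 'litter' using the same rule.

In steel: s→w is +4, t→y is +5, e→k is +6, e→l is +7 — the shift increases by 1 each position. Each letter shifts forward by (position + 4), i.e. 4, 5, 6, … — the shift grows by one for each successive letter.
For litter: l+4=p, i+5=n, t+6=z, t+7=a, e+8=m, r+9=a.

pnzama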